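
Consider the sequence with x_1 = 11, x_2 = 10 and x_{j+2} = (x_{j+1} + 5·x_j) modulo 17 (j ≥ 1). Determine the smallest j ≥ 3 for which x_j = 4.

9

We have x_1 = 11, x_2 = 10, x_3 = 14, x_4 = 13, x_5 = 15, x_6 = 12, x_7 = 2, x_8 = 11, x_9 = 4, x_{10} = 8, x_{11} = 11, x_{12} = 0, x_{13} = 4, x_{14} = 4, x_{15} = 7, x_{16} = 10, x_{17} = 11, x_{18} = 10.
Since (x_{17}, x_{18}) = (x_1, x_2) = (11, 10) (two consecutive terms determine the rest), the sequence is periodic with period 16.
The value 4 first appears (with j ≥ 3) at x_9.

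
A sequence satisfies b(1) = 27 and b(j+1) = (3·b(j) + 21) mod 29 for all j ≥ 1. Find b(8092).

2

b(1) = 27; b(2) = 15; b(3) = 8; b(4) = 16; b(5) = 11; b(6) = 25; b(7) = 9; b(8) = 19; b(9) = 20; b(10) = 23; b(11) = 3; b(12) = 1; b(13) = 24; b(14) = 6; b(15) = 10; b(16) = 22; b(17) = 0; b(18) = 21; b(19) = 26; b(20) = 12; b(21) = 28; b(22) = 18; b(23) = 17; b(24) = 14; b(25) = 5; b(26) = 7; b(27) = 13; b(28) = 2; b(29) = 27.
Since b(29) = b(1) = 27, the sequence is periodic with period 28.
So b(8092) = b(1 + ((8092-1) mod 28)) = b(28) = 2.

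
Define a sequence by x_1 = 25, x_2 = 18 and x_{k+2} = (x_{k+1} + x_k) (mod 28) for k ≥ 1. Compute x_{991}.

We have x_1 = 25; x_2 = 18; x_3 = 15; x_4 = 5; x_5 = 20; x_6 = 25; x_7 = 17; x_8 = 14; x_9 = 3; x_{10} = 17; x_{11} = 20; x_{12} = 9; x_{13} = 1; x_{14} = 10; x_{15} = 11; x_{16} = 21; x_{17} = 4; x_{18} = 25; x_{19} = 1; x_{20} = 26; x_{21} = 27; x_{22} = 25; x_{23} = 24; x_{24} = 21; x_{25} = 17; x_{26} = 10; x_{27} = 27; x_{28} = 9; x_{29} = 8; x_{30} = 17; x_{31} = 25; x_{32} = 14; x_{33} = 11; x_{34} = 25; x_{35} = 8; x_{36} = 5; x_{37} = 13; x_{38} = 18; x_{39} = 3; x_{40} = 21; x_{41} = 24; x_{42} = 17; x_{43} = 13; x_{44} = 2; x_{45} = 15; x_{46} = 17; x_{47} = 4; x_{48} = 21; x_{49} = 25; x_{50} = 18.
The sequence repeats with period 48.
So x_{991} = x_{1 + ((991-1) mod 48)} = x_{31} = 25.

25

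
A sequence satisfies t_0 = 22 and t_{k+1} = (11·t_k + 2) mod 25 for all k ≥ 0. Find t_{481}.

Computing terms: t_0 = 22, t_1 = 19, t_2 = 11, t_3 = 23, t_4 = 5, t_5 = 7, t_6 = 4, t_7 = 21, t_8 = 8, t_9 = 15, t_{10} = 17, t_{11} = 14, t_{12} = 6, t_{13} = 18, t_{14} = 0, t_{15} = 2, t_{16} = 24, t_{17} = 16, t_{18} = 3, t_{19} = 10, t_{20} = 12, t_{21} = 9, t_{22} = 1, t_{23} = 13, t_{24} = 20, t_{25} = 22.
Since t_{25} = t_0 = 22, the sequence is periodic with period 25.
So t_{481} = t_{0 + ((481-0) mod 25)} = t_6 = 4.

4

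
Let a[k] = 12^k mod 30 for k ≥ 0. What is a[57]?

a[0] = 1,  a[1] = 12,  a[2] = 24,  a[3] = 18,  a[4] = 6,  a[5] = 12.
Since a[5] = a[1] = 12, the sequence is eventually periodic: after a pre-period of length 1 it cycles with period 4.
For k ≥ 1, a[k] depends only on (k - 1) mod 4. (57 - 1) mod 4 = 0, so a[57] = a[1] = 12.

12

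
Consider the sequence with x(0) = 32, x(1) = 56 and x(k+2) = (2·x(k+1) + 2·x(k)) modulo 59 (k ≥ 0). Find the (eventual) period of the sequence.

Listing terms: x(0) = 32; x(1) = 56; x(2) = 58; x(3) = 51; x(4) = 41; x(5) = 7; x(6) = 37; x(7) = 29; x(8) = 14; x(9) = 27; x(10) = 23; x(11) = 41; x(12) = 10; x(13) = 43; x(14) = 47; x(15) = 3; x(16) = 41; x(17) = 29; x(18) = 22; x(19) = 43; x(20) = 12; x(21) = 51; x(22) = 8; x(23) = 0; x(24) = 16; x(25) = 32; x(26) = 37; x(27) = 20; x(28) = 55; x(29) = 32; x(30) = 56.
The sequence repeats with period 29.

29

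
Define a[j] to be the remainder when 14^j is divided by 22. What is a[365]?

a[1] = 14,  a[2] = 20,  a[3] = 16,  a[4] = 4,  a[5] = 12,  a[6] = 14.
The sequence repeats with period 5.
So a[365] = a[1 + ((365-1) mod 5)] = a[5] = 12.

12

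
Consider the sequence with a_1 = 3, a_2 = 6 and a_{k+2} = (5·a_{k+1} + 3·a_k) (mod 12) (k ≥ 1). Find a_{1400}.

We have a_1 = 3, a_2 = 6, a_3 = 3, a_4 = 9, a_5 = 6, a_6 = 9, a_7 = 3, a_8 = 6.
The sequence repeats with period 6.
So a_{1400} = a_{1 + ((1400-1) mod 6)} = a_2 = 6.

6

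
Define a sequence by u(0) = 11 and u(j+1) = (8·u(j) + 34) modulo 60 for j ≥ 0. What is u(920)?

Listing terms: u(0) = 11; u(1) = 2; u(2) = 50; u(3) = 14; u(4) = 26; u(5) = 2.
Since u(5) = u(1) = 2, the sequence is eventually periodic: after a pre-period of length 1 it cycles with period 4.
For j ≥ 1, u(j) depends only on (j - 1) mod 4. (920 - 1) mod 4 = 3, so u(920) = u(4) = 26.

26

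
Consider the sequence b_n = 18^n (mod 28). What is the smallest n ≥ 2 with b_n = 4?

b_1 = 18; b_2 = 16; b_3 = 8; b_4 = 4; b_5 = 16.
Since b_5 = b_2 = 16, the sequence is eventually periodic: after a pre-period of length 1 it cycles with period 3.
The value 4 first appears (with n ≥ 2) at b_4.

4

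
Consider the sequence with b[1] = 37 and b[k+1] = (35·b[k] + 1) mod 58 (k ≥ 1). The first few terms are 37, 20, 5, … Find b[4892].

Computing terms: b[1] = 37,  b[2] = 20,  b[3] = 5,  b[4] = 2,  b[5] = 13,  b[6] = 50,  b[7] = 11,  b[8] = 38,  b[9] = 55,  b[10] = 12,  b[11] = 15,  b[12] = 4,  b[13] = 25,  b[14] = 6,  b[15] = 37.
The sequence repeats with period 14.
So b[4892] = b[1 + ((4892-1) mod 14)] = b[6] = 50.

50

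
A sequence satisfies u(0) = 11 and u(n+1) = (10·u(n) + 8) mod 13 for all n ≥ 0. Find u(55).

Computing terms: u(0) = 11, u(1) = 1, u(2) = 5, u(3) = 6, u(4) = 3, u(5) = 12, u(6) = 11.
Since u(6) = u(0) = 11, the sequence is periodic with period 6.
(55 - 0) mod 6 = 1, so u(55) = u(1) = 1.

1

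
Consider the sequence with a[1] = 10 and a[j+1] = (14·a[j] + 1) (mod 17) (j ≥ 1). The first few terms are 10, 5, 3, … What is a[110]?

Computing terms: a[1] = 10,  a[2] = 5,  a[3] = 3,  a[4] = 9,  a[5] = 8,  a[6] = 11,  a[7] = 2,  a[8] = 12,  a[9] = 16,  a[10] = 4,  a[11] = 6,  a[12] = 0,  a[13] = 1,  a[14] = 15,  a[15] = 7,  a[16] = 14,  a[17] = 10.
Since a[17] = a[1] = 10, the sequence is periodic with period 16.
(110 - 1) mod 16 = 13, so a[110] = a[14] = 15.

15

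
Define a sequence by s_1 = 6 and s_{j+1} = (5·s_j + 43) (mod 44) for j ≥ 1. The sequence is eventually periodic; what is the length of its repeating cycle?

Listing terms: s_1 = 6, s_2 = 29, s_3 = 12, s_4 = 15, s_5 = 30, s_6 = 17, s_7 = 40, s_8 = 23, s_9 = 26, s_{10} = 41, s_{11} = 28, s_{12} = 7, s_{13} = 34, s_{14} = 37, s_{15} = 8, s_{16} = 39, s_{17} = 18, s_{18} = 1, s_{19} = 4, s_{20} = 19, s_{21} = 6.
Since s_{21} = s_1 = 6, the sequence is periodic with period 20.

20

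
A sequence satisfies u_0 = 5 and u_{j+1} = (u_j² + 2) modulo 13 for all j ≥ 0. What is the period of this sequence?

4

Listing terms: u_0 = 5,  u_1 = 1,  u_2 = 3,  u_3 = 11,  u_4 = 6,  u_5 = 12,  u_6 = 3.
Since u_6 = u_2 = 3, the sequence is eventually periodic: after a pre-period of length 2 it cycles with period 4.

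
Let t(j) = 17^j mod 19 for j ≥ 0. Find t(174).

11

We have t(0) = 1, t(1) = 17, t(2) = 4, t(3) = 11, t(4) = 16, t(5) = 6, t(6) = 7, t(7) = 5, t(8) = 9, t(9) = 1.
Since t(9) = t(0) = 1, the sequence is periodic with period 9.
(174 - 0) mod 9 = 3, so t(174) = t(3) = 11.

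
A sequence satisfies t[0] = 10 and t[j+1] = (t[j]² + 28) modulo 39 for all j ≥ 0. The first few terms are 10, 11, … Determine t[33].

11

Listing terms: t[0] = 10,  t[1] = 11,  t[2] = 32,  t[3] = 38,  t[4] = 29,  t[5] = 11.
Since t[5] = t[1] = 11, the sequence is eventually periodic: after a pre-period of length 1 it cycles with period 4.
For j ≥ 1, t[j] depends only on (j - 1) mod 4. (33 - 1) mod 4 = 0, so t[33] = t[1] = 11.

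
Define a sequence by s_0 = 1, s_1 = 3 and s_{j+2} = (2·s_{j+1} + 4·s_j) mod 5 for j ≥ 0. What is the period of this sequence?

s_0 = 1, s_1 = 3, s_2 = 0, s_3 = 2, s_4 = 4, s_5 = 1, s_6 = 3.
Since (s_5, s_6) = (s_0, s_1) = (1, 3) (two consecutive terms determine the rest), the sequence is periodic with period 5.

5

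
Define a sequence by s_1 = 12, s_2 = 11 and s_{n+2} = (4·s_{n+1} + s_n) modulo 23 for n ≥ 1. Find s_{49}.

12

We have s_1 = 12; s_2 = 11; s_3 = 10; s_4 = 5; s_5 = 7; s_6 = 10; s_7 = 1; s_8 = 14; s_9 = 11; s_{10} = 12; s_{11} = 13; s_{12} = 18; s_{13} = 16; s_{14} = 13; s_{15} = 22; s_{16} = 9; s_{17} = 12; s_{18} = 11.
Since (s_{17}, s_{18}) = (s_1, s_2) = (12, 11) (two consecutive terms determine the rest), the sequence is periodic with period 16.
So s_{49} = s_{1 + ((49-1) mod 16)} = s_1 = 12.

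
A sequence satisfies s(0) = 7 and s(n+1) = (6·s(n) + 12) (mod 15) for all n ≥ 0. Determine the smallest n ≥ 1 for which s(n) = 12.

5

Computing terms: s(0) = 7,  s(1) = 9,  s(2) = 6,  s(3) = 3,  s(4) = 0,  s(5) = 12,  s(6) = 9.
Since s(6) = s(1) = 9, the sequence is eventually periodic: after a pre-period of length 1 it cycles with period 5.
The value 12 first appears (with n ≥ 1) at s(5).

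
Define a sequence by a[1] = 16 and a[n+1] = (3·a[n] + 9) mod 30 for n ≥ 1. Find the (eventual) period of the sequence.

4

Computing terms: a[1] = 16, a[2] = 27, a[3] = 0, a[4] = 9, a[5] = 6, a[6] = 27.
Since a[6] = a[2] = 27, the sequence is eventually periodic: after a pre-period of length 1 it cycles with period 4.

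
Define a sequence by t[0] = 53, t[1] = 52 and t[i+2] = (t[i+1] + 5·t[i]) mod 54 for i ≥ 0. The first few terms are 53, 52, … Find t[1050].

Computing terms: t[0] = 53,  t[1] = 52,  t[2] = 47,  t[3] = 37,  t[4] = 2,  t[5] = 25,  t[6] = 35,  t[7] = 52,  t[8] = 11,  t[9] = 1,  t[10] = 2,  t[11] = 7,  t[12] = 17,  t[13] = 52,  t[14] = 29,  t[15] = 19,  t[16] = 2,  t[17] = 43,  t[18] = 53,  t[19] = 52.
The sequence repeats with period 18.
So t[1050] = t[0 + ((1050-0) mod 18)] = t[6] = 35.

35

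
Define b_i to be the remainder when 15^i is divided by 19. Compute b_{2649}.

12

We have b_0 = 1,  b_1 = 15,  b_2 = 16,  b_3 = 12,  b_4 = 9,  b_5 = 2,  b_6 = 11,  b_7 = 13,  b_8 = 5,  b_9 = 18,  b_{10} = 4,  b_{11} = 3,  b_{12} = 7,  b_{13} = 10,  b_{14} = 17,  b_{15} = 8,  b_{16} = 6,  b_{17} = 14,  b_{18} = 1.
The sequence repeats with period 18.
(2649 - 0) mod 18 = 3, so b_{2649} = b_3 = 12.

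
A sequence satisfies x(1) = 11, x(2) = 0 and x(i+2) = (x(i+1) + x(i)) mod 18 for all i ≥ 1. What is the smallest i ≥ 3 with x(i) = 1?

x(1) = 11; x(2) = 0; x(3) = 11; x(4) = 11; x(5) = 4; x(6) = 15; x(7) = 1; x(8) = 16; x(9) = 17; x(10) = 15; x(11) = 14; x(12) = 11; x(13) = 7; x(14) = 0; x(15) = 7; x(16) = 7; x(17) = 14; x(18) = 3; x(19) = 17; x(20) = 2; x(21) = 1; x(22) = 3; x(23) = 4; x(24) = 7; x(25) = 11; x(26) = 0.
Since (x(25), x(26)) = (x(1), x(2)) = (11, 0) (two consecutive terms determine the rest), the sequence is periodic with period 24.
The value 1 first appears (with i ≥ 3) at x(7).

7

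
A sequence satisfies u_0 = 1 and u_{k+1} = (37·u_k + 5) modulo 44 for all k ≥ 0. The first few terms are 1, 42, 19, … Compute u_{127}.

Computing terms: u_0 = 1,  u_1 = 42,  u_2 = 19,  u_3 = 4,  u_4 = 21,  u_5 = 34,  u_6 = 31,  u_7 = 8,  u_8 = 37,  u_9 = 10,  u_{10} = 23,  u_{11} = 20,  u_{12} = 41,  u_{13} = 26,  u_{14} = 43,  u_{15} = 12,  u_{16} = 9,  u_{17} = 30,  u_{18} = 15,  u_{19} = 32,  u_{20} = 1.
Since u_{20} = u_0 = 1, the sequence is periodic with period 20.
So u_{127} = u_{0 + ((127-0) mod 20)} = u_7 = 8.

8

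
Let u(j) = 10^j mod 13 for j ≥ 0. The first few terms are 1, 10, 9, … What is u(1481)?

4

u(0) = 1, u(1) = 10, u(2) = 9, u(3) = 12, u(4) = 3, u(5) = 4, u(6) = 1.
The sequence repeats with period 6.
(1481 - 0) mod 6 = 5, so u(1481) = u(5) = 4.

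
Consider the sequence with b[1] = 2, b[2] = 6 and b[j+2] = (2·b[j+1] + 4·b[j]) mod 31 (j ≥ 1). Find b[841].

2

Listing terms: b[1] = 2,  b[2] = 6,  b[3] = 20,  b[4] = 2,  b[5] = 22,  b[6] = 21,  b[7] = 6,  b[8] = 3,  b[9] = 30,  b[10] = 10,  b[11] = 16,  b[12] = 10,  b[13] = 22,  b[14] = 22,  b[15] = 8,  b[16] = 11,  b[17] = 23,  b[18] = 28,  b[19] = 24,  b[20] = 5,  b[21] = 13,  b[22] = 15,  b[23] = 20,  b[24] = 7,  b[25] = 1,  b[26] = 30,  b[27] = 2,  b[28] = 0,  b[29] = 8,  b[30] = 16,  b[31] = 2,  b[32] = 6.
The sequence repeats with period 30.
(841 - 1) mod 30 = 0, so b[841] = b[1] = 2.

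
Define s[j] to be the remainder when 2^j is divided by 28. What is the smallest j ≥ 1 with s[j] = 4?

2

s[0] = 1,  s[1] = 2,  s[2] = 4,  s[3] = 8,  s[4] = 16,  s[5] = 4.
Since s[5] = s[2] = 4, the sequence is eventually periodic: after a pre-period of length 2 it cycles with period 3.
The value 4 first appears (with j ≥ 1) at s[2].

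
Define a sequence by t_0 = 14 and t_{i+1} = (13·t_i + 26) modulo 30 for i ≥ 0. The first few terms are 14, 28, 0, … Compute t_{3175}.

Listing terms: t_0 = 14, t_1 = 28, t_2 = 0, t_3 = 26, t_4 = 4, t_5 = 18, t_6 = 20, t_7 = 16, t_8 = 24, t_9 = 8, t_{10} = 10, t_{11} = 6, t_{12} = 14.
Since t_{12} = t_0 = 14, the sequence is periodic with period 12.
So t_{3175} = t_{0 + ((3175-0) mod 12)} = t_7 = 16.

16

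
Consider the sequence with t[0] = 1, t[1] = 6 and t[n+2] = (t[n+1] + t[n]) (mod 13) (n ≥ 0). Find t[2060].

6

Listing terms: t[0] = 1; t[1] = 6; t[2] = 7; t[3] = 0; t[4] = 7; t[5] = 7; t[6] = 1; t[7] = 8; t[8] = 9; t[9] = 4; t[10] = 0; t[11] = 4; t[12] = 4; t[13] = 8; t[14] = 12; t[15] = 7; t[16] = 6; t[17] = 0; t[18] = 6; t[19] = 6; t[20] = 12; t[21] = 5; t[22] = 4; t[23] = 9; t[24] = 0; t[25] = 9; t[26] = 9; t[27] = 5; t[28] = 1; t[29] = 6.
The sequence repeats with period 28.
(2060 - 0) mod 28 = 16, so t[2060] = t[16] = 6.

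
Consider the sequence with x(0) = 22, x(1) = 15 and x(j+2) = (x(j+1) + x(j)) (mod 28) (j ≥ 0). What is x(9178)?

We have x(0) = 22, x(1) = 15, x(2) = 9, x(3) = 24, x(4) = 5, x(5) = 1, x(6) = 6, x(7) = 7, x(8) = 13, x(9) = 20, x(10) = 5, x(11) = 25, x(12) = 2, x(13) = 27, x(14) = 1, x(15) = 0, x(16) = 1, x(17) = 1, x(18) = 2, x(19) = 3, x(20) = 5, x(21) = 8, x(22) = 13, x(23) = 21, x(24) = 6, x(25) = 27, x(26) = 5, x(27) = 4, x(28) = 9, x(29) = 13, x(30) = 22, x(31) = 7, x(32) = 1, x(33) = 8, x(34) = 9, x(35) = 17, x(36) = 26, x(37) = 15, x(38) = 13, x(39) = 0, x(40) = 13, x(41) = 13, x(42) = 26, x(43) = 11, x(44) = 9, x(45) = 20, x(46) = 1, x(47) = 21, x(48) = 22, x(49) = 15.
The sequence repeats with period 48.
So x(9178) = x(0 + ((9178-0) mod 48)) = x(10) = 5.

5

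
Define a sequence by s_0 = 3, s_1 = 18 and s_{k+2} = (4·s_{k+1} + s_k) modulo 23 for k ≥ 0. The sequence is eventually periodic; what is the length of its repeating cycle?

s_0 = 3, s_1 = 18, s_2 = 6, s_3 = 19, s_4 = 13, s_5 = 2, s_6 = 21, s_7 = 17, s_8 = 20, s_9 = 5, s_{10} = 17, s_{11} = 4, s_{12} = 10, s_{13} = 21, s_{14} = 2, s_{15} = 6, s_{16} = 3, s_{17} = 18.
The sequence repeats with period 16.

16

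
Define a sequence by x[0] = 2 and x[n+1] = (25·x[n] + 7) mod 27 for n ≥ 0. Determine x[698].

4

x[0] = 2,  x[1] = 3,  x[2] = 1,  x[3] = 5,  x[4] = 24,  x[5] = 13,  x[6] = 8,  x[7] = 18,  x[8] = 25,  x[9] = 11,  x[10] = 12,  x[11] = 10,  x[12] = 14,  x[13] = 6,  x[14] = 22,  x[15] = 17,  x[16] = 0,  x[17] = 7,  x[18] = 20,  x[19] = 21,  x[20] = 19,  x[21] = 23,  x[22] = 15,  x[23] = 4,  x[24] = 26,  x[25] = 9,  x[26] = 16,  x[27] = 2.
The sequence repeats with period 27.
(698 - 0) mod 27 = 23, so x[698] = x[23] = 4.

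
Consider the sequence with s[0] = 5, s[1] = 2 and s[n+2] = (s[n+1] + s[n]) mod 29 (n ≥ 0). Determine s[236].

8

We have s[0] = 5,  s[1] = 2,  s[2] = 7,  s[3] = 9,  s[4] = 16,  s[5] = 25,  s[6] = 12,  s[7] = 8,  s[8] = 20,  s[9] = 28,  s[10] = 19,  s[11] = 18,  s[12] = 8,  s[13] = 26,  s[14] = 5,  s[15] = 2.
Since (s[14], s[15]) = (s[0], s[1]) = (5, 2) (two consecutive terms determine the rest), the sequence is periodic with period 14.
(236 - 0) mod 14 = 12, so s[236] = s[12] = 8.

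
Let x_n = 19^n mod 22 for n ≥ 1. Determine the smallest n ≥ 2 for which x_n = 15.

4

x_1 = 19; x_2 = 9; x_3 = 17; x_4 = 15; x_5 = 21; x_6 = 3; x_7 = 13; x_8 = 5; x_9 = 7; x_{10} = 1; x_{11} = 19.
The sequence repeats with period 10.
The value 15 first appears (with n ≥ 2) at x_4.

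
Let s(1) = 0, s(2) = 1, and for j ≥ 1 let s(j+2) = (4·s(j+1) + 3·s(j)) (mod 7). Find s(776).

Listing terms: s(1) = 0,  s(2) = 1,  s(3) = 4,  s(4) = 5,  s(5) = 4,  s(6) = 3,  s(7) = 3,  s(8) = 0,  s(9) = 2,  s(10) = 1,  s(11) = 3,  s(12) = 1,  s(13) = 6,  s(14) = 6,  s(15) = 0,  s(16) = 4,  s(17) = 2,  s(18) = 6,  s(19) = 2,  s(20) = 5,  s(21) = 5,  s(22) = 0,  s(23) = 1.
The sequence repeats with period 21.
(776 - 1) mod 21 = 19, so s(776) = s(20) = 5.

5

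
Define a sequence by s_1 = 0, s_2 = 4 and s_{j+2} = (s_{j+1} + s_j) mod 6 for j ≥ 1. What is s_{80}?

s_1 = 0, s_2 = 4, s_3 = 4, s_4 = 2, s_5 = 0, s_6 = 2, s_7 = 2, s_8 = 4, s_9 = 0, s_{10} = 4.
Since (s_9, s_{10}) = (s_1, s_2) = (0, 4) (two consecutive terms determine the rest), the sequence is periodic with period 8.
(80 - 1) mod 8 = 7, so s_{80} = s_8 = 4.

4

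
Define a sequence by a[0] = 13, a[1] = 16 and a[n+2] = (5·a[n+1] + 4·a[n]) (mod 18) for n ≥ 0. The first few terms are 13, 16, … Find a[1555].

We have a[0] = 13, a[1] = 16, a[2] = 6, a[3] = 4, a[4] = 8, a[5] = 2, a[6] = 6, a[7] = 2, a[8] = 16, a[9] = 16, a[10] = 0, a[11] = 10, a[12] = 14, a[13] = 2, a[14] = 12, a[15] = 14, a[16] = 10, a[17] = 16, a[18] = 12, a[19] = 16, a[20] = 2, a[21] = 2, a[22] = 0, a[23] = 8, a[24] = 4, a[25] = 16, a[26] = 6.
Since (a[25], a[26]) = (a[1], a[2]) = (16, 6) (two consecutive terms determine the rest), the sequence is eventually periodic: after a pre-period of length 1 it cycles with period 24.
For n ≥ 1, a[n] depends only on (n - 1) mod 24. (1555 - 1) mod 24 = 18, so a[1555] = a[19] = 16.

16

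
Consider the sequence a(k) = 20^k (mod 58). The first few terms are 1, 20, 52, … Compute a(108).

Computing terms: a(0) = 1,  a(1) = 20,  a(2) = 52,  a(3) = 54,  a(4) = 36,  a(5) = 24,  a(6) = 16,  a(7) = 30,  a(8) = 20.
Since a(8) = a(1) = 20, the sequence is eventually periodic: after a pre-period of length 1 it cycles with period 7.
For k ≥ 1, a(k) depends only on (k - 1) mod 7. (108 - 1) mod 7 = 2, so a(108) = a(3) = 54.

54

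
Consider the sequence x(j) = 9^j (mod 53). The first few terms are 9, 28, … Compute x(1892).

Listing terms: x(1) = 9,  x(2) = 28,  x(3) = 40,  x(4) = 42,  x(5) = 7,  x(6) = 10,  x(7) = 37,  x(8) = 15,  x(9) = 29,  x(10) = 49,  x(11) = 17,  x(12) = 47,  x(13) = 52,  x(14) = 44,  x(15) = 25,  x(16) = 13,  x(17) = 11,  x(18) = 46,  x(19) = 43,  x(20) = 16,  x(21) = 38,  x(22) = 24,  x(23) = 4,  x(24) = 36,  x(25) = 6,  x(26) = 1,  x(27) = 9.
The sequence repeats with period 26.
(1892 - 1) mod 26 = 19, so x(1892) = x(20) = 16.

16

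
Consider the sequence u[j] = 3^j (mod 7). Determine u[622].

u[1] = 3; u[2] = 2; u[3] = 6; u[4] = 4; u[5] = 5; u[6] = 1; u[7] = 3.
The sequence repeats with period 6.
(622 - 1) mod 6 = 3, so u[622] = u[4] = 4.

4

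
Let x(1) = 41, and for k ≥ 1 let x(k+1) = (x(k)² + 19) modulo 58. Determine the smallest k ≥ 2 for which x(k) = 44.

Listing terms: x(1) = 41, x(2) = 18, x(3) = 53, x(4) = 44, x(5) = 41.
The sequence repeats with period 4.
The value 44 first appears (with k ≥ 2) at x(4).

4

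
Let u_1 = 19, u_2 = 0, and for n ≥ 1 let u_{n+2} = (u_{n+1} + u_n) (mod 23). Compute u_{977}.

21

We have u_1 = 19, u_2 = 0, u_3 = 19, u_4 = 19, u_5 = 15, u_6 = 11, u_7 = 3, u_8 = 14, u_9 = 17, u_{10} = 8, u_{11} = 2, u_{12} = 10, u_{13} = 12, u_{14} = 22, u_{15} = 11, u_{16} = 10, u_{17} = 21, u_{18} = 8, u_{19} = 6, u_{20} = 14, u_{21} = 20, u_{22} = 11, u_{23} = 8, u_{24} = 19, u_{25} = 4, u_{26} = 0, u_{27} = 4, u_{28} = 4, u_{29} = 8, u_{30} = 12, u_{31} = 20, u_{32} = 9, u_{33} = 6, u_{34} = 15, u_{35} = 21, u_{36} = 13, u_{37} = 11, u_{38} = 1, u_{39} = 12, u_{40} = 13, u_{41} = 2, u_{42} = 15, u_{43} = 17, u_{44} = 9, u_{45} = 3, u_{46} = 12, u_{47} = 15, u_{48} = 4, u_{49} = 19, u_{50} = 0.
Since (u_{49}, u_{50}) = (u_1, u_2) = (19, 0) (two consecutive terms determine the rest), the sequence is periodic with period 48.
(977 - 1) mod 48 = 16, so u_{977} = u_{17} = 21.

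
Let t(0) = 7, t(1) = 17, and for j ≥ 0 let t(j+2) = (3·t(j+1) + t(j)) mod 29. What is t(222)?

We have t(0) = 7; t(1) = 17; t(2) = 0; t(3) = 17; t(4) = 22; t(5) = 25; t(6) = 10; t(7) = 26; t(8) = 1; t(9) = 0; t(10) = 1; t(11) = 3; t(12) = 10; t(13) = 4; t(14) = 22; t(15) = 12; t(16) = 0; t(17) = 12; t(18) = 7; t(19) = 4; t(20) = 19; t(21) = 3; t(22) = 28; t(23) = 0; t(24) = 28; t(25) = 26; t(26) = 19; t(27) = 25; t(28) = 7; t(29) = 17.
The sequence repeats with period 28.
So t(222) = t(0 + ((222-0) mod 28)) = t(26) = 19.

19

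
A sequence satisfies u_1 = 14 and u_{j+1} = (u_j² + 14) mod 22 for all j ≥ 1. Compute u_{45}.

Computing terms: u_1 = 14, u_2 = 12, u_3 = 4, u_4 = 8, u_5 = 12.
Since u_5 = u_2 = 12, the sequence is eventually periodic: after a pre-period of length 1 it cycles with period 3.
For j ≥ 2, u_j depends only on (j - 2) mod 3. (45 - 2) mod 3 = 1, so u_{45} = u_3 = 4.

4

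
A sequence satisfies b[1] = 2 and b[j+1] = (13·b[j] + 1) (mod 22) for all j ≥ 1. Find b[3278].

9

We have b[1] = 2, b[2] = 5, b[3] = 0, b[4] = 1, b[5] = 14, b[6] = 7, b[7] = 4, b[8] = 9, b[9] = 8, b[10] = 17, b[11] = 2.
The sequence repeats with period 10.
So b[3278] = b[1 + ((3278-1) mod 10)] = b[8] = 9.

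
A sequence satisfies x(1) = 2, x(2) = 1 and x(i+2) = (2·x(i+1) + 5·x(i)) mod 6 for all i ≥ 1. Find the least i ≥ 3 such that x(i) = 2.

x(1) = 2, x(2) = 1, x(3) = 0, x(4) = 5, x(5) = 4, x(6) = 3, x(7) = 2, x(8) = 1.
The sequence repeats with period 6.
The value 2 next appears (with i ≥ 3) at x(7).

7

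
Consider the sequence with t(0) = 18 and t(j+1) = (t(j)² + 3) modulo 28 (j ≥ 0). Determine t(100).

Computing terms: t(0) = 18,  t(1) = 19,  t(2) = 0,  t(3) = 3,  t(4) = 12,  t(5) = 7,  t(6) = 24,  t(7) = 19.
Since t(7) = t(1) = 19, the sequence is eventually periodic: after a pre-period of length 1 it cycles with period 6.
For j ≥ 1, t(j) depends only on (j - 1) mod 6. (100 - 1) mod 6 = 3, so t(100) = t(4) = 12.

12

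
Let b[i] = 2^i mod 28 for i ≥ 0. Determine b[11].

4

We have b[0] = 1,  b[1] = 2,  b[2] = 4,  b[3] = 8,  b[4] = 16,  b[5] = 4.
Since b[5] = b[2] = 4, the sequence is eventually periodic: after a pre-period of length 2 it cycles with period 3.
For i ≥ 2, b[i] depends only on (i - 2) mod 3. (11 - 2) mod 3 = 0, so b[11] = b[2] = 4.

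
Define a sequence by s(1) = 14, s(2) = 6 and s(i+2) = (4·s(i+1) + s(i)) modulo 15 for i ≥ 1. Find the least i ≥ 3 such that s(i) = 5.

20

We have s(1) = 14; s(2) = 6; s(3) = 8; s(4) = 8; s(5) = 10; s(6) = 3; s(7) = 7; s(8) = 1; s(9) = 11; s(10) = 0; s(11) = 11; s(12) = 14; s(13) = 7; s(14) = 12; s(15) = 10; s(16) = 7; s(17) = 8; s(18) = 9; s(19) = 14; s(20) = 5; s(21) = 4; s(22) = 6; s(23) = 13; s(24) = 13; s(25) = 5; s(26) = 3; s(27) = 2; s(28) = 11; s(29) = 1; s(30) = 0; s(31) = 1; s(32) = 4; s(33) = 2; s(34) = 12; s(35) = 5; s(36) = 2; s(37) = 13; s(38) = 9; s(39) = 4; s(40) = 10; s(41) = 14; s(42) = 6.
Since (s(41), s(42)) = (s(1), s(2)) = (14, 6) (two consecutive terms determine the rest), the sequence is periodic with period 40.
The value 5 first appears (with i ≥ 3) at s(20).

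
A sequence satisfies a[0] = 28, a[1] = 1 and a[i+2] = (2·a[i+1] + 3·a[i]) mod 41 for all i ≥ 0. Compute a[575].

We have a[0] = 28; a[1] = 1; a[2] = 4; a[3] = 11; a[4] = 34; a[5] = 19; a[6] = 17; a[7] = 9; a[8] = 28; a[9] = 1.
Since (a[8], a[9]) = (a[0], a[1]) = (28, 1) (two consecutive terms determine the rest), the sequence is periodic with period 8.
So a[575] = a[0 + ((575-0) mod 8)] = a[7] = 9.

9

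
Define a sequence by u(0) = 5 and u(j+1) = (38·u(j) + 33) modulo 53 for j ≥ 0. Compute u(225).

29

Listing terms: u(0) = 5; u(1) = 11; u(2) = 27; u(3) = 52; u(4) = 48; u(5) = 2; u(6) = 3; u(7) = 41; u(8) = 1; u(9) = 18; u(10) = 28; u(11) = 37; u(12) = 8; u(13) = 19; u(14) = 13; u(15) = 50; u(16) = 25; u(17) = 29; u(18) = 22; u(19) = 21; u(20) = 36; u(21) = 23; u(22) = 6; u(23) = 49; u(24) = 40; u(25) = 16; u(26) = 5.
Since u(26) = u(0) = 5, the sequence is periodic with period 26.
So u(225) = u(0 + ((225-0) mod 26)) = u(17) = 29.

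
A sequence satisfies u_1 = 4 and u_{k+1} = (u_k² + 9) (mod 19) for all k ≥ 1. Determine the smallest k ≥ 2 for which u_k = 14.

6

Listing terms: u_1 = 4; u_2 = 6; u_3 = 7; u_4 = 1; u_5 = 10; u_6 = 14; u_7 = 15; u_8 = 6.
Since u_8 = u_2 = 6, the sequence is eventually periodic: after a pre-period of length 1 it cycles with period 6.
The value 14 first appears (with k ≥ 2) at u_6.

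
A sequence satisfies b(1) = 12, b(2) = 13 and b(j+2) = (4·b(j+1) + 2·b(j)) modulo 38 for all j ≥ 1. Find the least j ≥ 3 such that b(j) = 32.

Computing terms: b(1) = 12, b(2) = 13, b(3) = 0, b(4) = 26, b(5) = 28, b(6) = 12, b(7) = 28, b(8) = 22, b(9) = 30, b(10) = 12, b(11) = 32, b(12) = 0, b(13) = 26.
Since (b(12), b(13)) = (b(3), b(4)) = (0, 26) (two consecutive terms determine the rest), the sequence is eventually periodic: after a pre-period of length 2 it cycles with period 9.
The value 32 first appears (with j ≥ 3) at b(11).

11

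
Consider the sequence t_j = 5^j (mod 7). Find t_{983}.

We have t_0 = 1, t_1 = 5, t_2 = 4, t_3 = 6, t_4 = 2, t_5 = 3, t_6 = 1.
The sequence repeats with period 6.
So t_{983} = t_{0 + ((983-0) mod 6)} = t_5 = 3.

3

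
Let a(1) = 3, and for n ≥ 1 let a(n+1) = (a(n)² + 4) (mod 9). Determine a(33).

2

Computing terms: a(1) = 3,  a(2) = 4,  a(3) = 2,  a(4) = 8,  a(5) = 5,  a(6) = 2.
Since a(6) = a(3) = 2, the sequence is eventually periodic: after a pre-period of length 2 it cycles with period 3.
For n ≥ 3, a(n) depends only on (n - 3) mod 3. (33 - 3) mod 3 = 0, so a(33) = a(3) = 2.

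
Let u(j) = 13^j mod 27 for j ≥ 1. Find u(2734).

4

u(1) = 13; u(2) = 7; u(3) = 10; u(4) = 22; u(5) = 16; u(6) = 19; u(7) = 4; u(8) = 25; u(9) = 1; u(10) = 13.
Since u(10) = u(1) = 13, the sequence is periodic with period 9.
So u(2734) = u(1 + ((2734-1) mod 9)) = u(7) = 4.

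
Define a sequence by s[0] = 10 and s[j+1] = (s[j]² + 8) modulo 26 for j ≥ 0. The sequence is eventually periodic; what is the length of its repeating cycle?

Listing terms: s[0] = 10, s[1] = 4, s[2] = 24, s[3] = 12, s[4] = 22, s[5] = 24.
Since s[5] = s[2] = 24, the sequence is eventually periodic: after a pre-period of length 2 it cycles with period 3.

3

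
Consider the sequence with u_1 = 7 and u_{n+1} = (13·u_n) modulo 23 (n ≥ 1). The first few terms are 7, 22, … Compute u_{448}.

We have u_1 = 7,  u_2 = 22,  u_3 = 10,  u_4 = 15,  u_5 = 11,  u_6 = 5,  u_7 = 19,  u_8 = 17,  u_9 = 14,  u_{10} = 21,  u_{11} = 20,  u_{12} = 7.
The sequence repeats with period 11.
(448 - 1) mod 11 = 7, so u_{448} = u_8 = 17.

17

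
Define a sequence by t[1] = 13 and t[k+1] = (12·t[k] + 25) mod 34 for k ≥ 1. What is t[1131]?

We have t[1] = 13,  t[2] = 11,  t[3] = 21,  t[4] = 5,  t[5] = 17,  t[6] = 25,  t[7] = 19,  t[8] = 15,  t[9] = 1,  t[10] = 3,  t[11] = 27,  t[12] = 9,  t[13] = 31,  t[14] = 23,  t[15] = 29,  t[16] = 33,  t[17] = 13.
The sequence repeats with period 16.
(1131 - 1) mod 16 = 10, so t[1131] = t[11] = 27.

27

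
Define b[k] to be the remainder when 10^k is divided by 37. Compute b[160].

10

b[1] = 10; b[2] = 26; b[3] = 1; b[4] = 10.
Since b[4] = b[1] = 10, the sequence is periodic with period 3.
(160 - 1) mod 3 = 0, so b[160] = b[1] = 10.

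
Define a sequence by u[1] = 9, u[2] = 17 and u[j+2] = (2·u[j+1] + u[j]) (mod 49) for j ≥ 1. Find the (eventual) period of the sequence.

42

Computing terms: u[1] = 9; u[2] = 17; u[3] = 43; u[4] = 5; u[5] = 4; u[6] = 13; u[7] = 30; u[8] = 24; u[9] = 29; u[10] = 33; u[11] = 46; u[12] = 27; u[13] = 2; u[14] = 31; u[15] = 15; u[16] = 12; u[17] = 39; u[18] = 41; u[19] = 23; u[20] = 38; u[21] = 1; u[22] = 40; u[23] = 32; u[24] = 6; u[25] = 44; u[26] = 45; u[27] = 36; u[28] = 19; u[29] = 25; u[30] = 20; u[31] = 16; u[32] = 3; u[33] = 22; u[34] = 47; u[35] = 18; u[36] = 34; u[37] = 37; u[38] = 10; u[39] = 8; u[40] = 26; u[41] = 11; u[42] = 48; u[43] = 9; u[44] = 17.
The sequence repeats with period 42.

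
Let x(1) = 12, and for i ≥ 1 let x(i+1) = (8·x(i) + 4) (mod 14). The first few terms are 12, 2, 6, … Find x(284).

We have x(1) = 12,  x(2) = 2,  x(3) = 6,  x(4) = 10,  x(5) = 0,  x(6) = 4,  x(7) = 8,  x(8) = 12.
The sequence repeats with period 7.
(284 - 1) mod 7 = 3, so x(284) = x(4) = 10.

10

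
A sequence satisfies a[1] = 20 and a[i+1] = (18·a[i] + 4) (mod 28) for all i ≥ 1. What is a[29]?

0

We have a[1] = 20; a[2] = 0; a[3] = 4; a[4] = 20.
The sequence repeats with period 3.
(29 - 1) mod 3 = 1, so a[29] = a[2] = 0.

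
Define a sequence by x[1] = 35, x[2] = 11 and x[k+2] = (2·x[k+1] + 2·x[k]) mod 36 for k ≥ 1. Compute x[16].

We have x[1] = 35; x[2] = 11; x[3] = 20; x[4] = 26; x[5] = 20; x[6] = 20; x[7] = 8; x[8] = 20; x[9] = 20.
Since (x[8], x[9]) = (x[5], x[6]) = (20, 20) (two consecutive terms determine the rest), the sequence is eventually periodic: after a pre-period of length 4 it cycles with period 3.
For k ≥ 5, x[k] depends only on (k - 5) mod 3. (16 - 5) mod 3 = 2, so x[16] = x[7] = 8.

8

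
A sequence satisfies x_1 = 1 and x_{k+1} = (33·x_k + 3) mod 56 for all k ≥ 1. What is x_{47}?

43

x_1 = 1,  x_2 = 36,  x_3 = 15,  x_4 = 50,  x_5 = 29,  x_6 = 8,  x_7 = 43,  x_8 = 22,  x_9 = 1.
The sequence repeats with period 8.
(47 - 1) mod 8 = 6, so x_{47} = x_7 = 43.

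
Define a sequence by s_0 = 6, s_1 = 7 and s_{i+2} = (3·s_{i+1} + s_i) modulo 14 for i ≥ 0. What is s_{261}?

2

s_0 = 6; s_1 = 7; s_2 = 13; s_3 = 4; s_4 = 11; s_5 = 9; s_6 = 10; s_7 = 11; s_8 = 1; s_9 = 0; s_{10} = 1; s_{11} = 3; s_{12} = 10; s_{13} = 5; s_{14} = 11; s_{15} = 10; s_{16} = 13; s_{17} = 7; s_{18} = 6; s_{19} = 11; s_{20} = 11; s_{21} = 2; s_{22} = 3; s_{23} = 11; s_{24} = 8; s_{25} = 7; s_{26} = 1; s_{27} = 10; s_{28} = 3; s_{29} = 5; s_{30} = 4; s_{31} = 3; s_{32} = 13; s_{33} = 0; s_{34} = 13; s_{35} = 11; s_{36} = 4; s_{37} = 9; s_{38} = 3; s_{39} = 4; s_{40} = 1; s_{41} = 7; s_{42} = 8; s_{43} = 3; s_{44} = 3; s_{45} = 12; s_{46} = 11; s_{47} = 3; s_{48} = 6; s_{49} = 7.
The sequence repeats with period 48.
(261 - 0) mod 48 = 21, so s_{261} = s_{21} = 2.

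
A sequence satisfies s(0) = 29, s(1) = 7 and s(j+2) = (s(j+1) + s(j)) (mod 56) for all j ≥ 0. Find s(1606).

Computing terms: s(0) = 29; s(1) = 7; s(2) = 36; s(3) = 43; s(4) = 23; s(5) = 10; s(6) = 33; s(7) = 43; s(8) = 20; s(9) = 7; s(10) = 27; s(11) = 34; s(12) = 5; s(13) = 39; s(14) = 44; s(15) = 27; s(16) = 15; s(17) = 42; s(18) = 1; s(19) = 43; s(20) = 44; s(21) = 31; s(22) = 19; s(23) = 50; s(24) = 13; s(25) = 7; s(26) = 20; s(27) = 27; s(28) = 47; s(29) = 18; s(30) = 9; s(31) = 27; s(32) = 36; s(33) = 7; s(34) = 43; s(35) = 50; s(36) = 37; s(37) = 31; s(38) = 12; s(39) = 43; s(40) = 55; s(41) = 42; s(42) = 41; s(43) = 27; s(44) = 12; s(45) = 39; s(46) = 51; s(47) = 34; s(48) = 29; s(49) = 7.
The sequence repeats with period 48.
So s(1606) = s(0 + ((1606-0) mod 48)) = s(22) = 19.

19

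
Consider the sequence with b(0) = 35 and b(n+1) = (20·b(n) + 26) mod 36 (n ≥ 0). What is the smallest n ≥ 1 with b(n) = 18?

5

We have b(0) = 35, b(1) = 6, b(2) = 2, b(3) = 30, b(4) = 14, b(5) = 18, b(6) = 26, b(7) = 6.
Since b(7) = b(1) = 6, the sequence is eventually periodic: after a pre-period of length 1 it cycles with period 6.
The value 18 first appears (with n ≥ 1) at b(5).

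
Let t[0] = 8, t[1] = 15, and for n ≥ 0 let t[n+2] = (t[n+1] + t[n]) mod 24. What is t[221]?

3

Listing terms: t[0] = 8,  t[1] = 15,  t[2] = 23,  t[3] = 14,  t[4] = 13,  t[5] = 3,  t[6] = 16,  t[7] = 19,  t[8] = 11,  t[9] = 6,  t[10] = 17,  t[11] = 23,  t[12] = 16,  t[13] = 15,  t[14] = 7,  t[15] = 22,  t[16] = 5,  t[17] = 3,  t[18] = 8,  t[19] = 11,  t[20] = 19,  t[21] = 6,  t[22] = 1,  t[23] = 7,  t[24] = 8,  t[25] = 15.
Since (t[24], t[25]) = (t[0], t[1]) = (8, 15) (two consecutive terms determine the rest), the sequence is periodic with period 24.
(221 - 0) mod 24 = 5, so t[221] = t[5] = 3.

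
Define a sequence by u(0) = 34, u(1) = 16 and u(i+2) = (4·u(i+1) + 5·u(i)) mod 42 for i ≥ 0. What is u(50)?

24

We have u(0) = 34,  u(1) = 16,  u(2) = 24,  u(3) = 8,  u(4) = 26,  u(5) = 18,  u(6) = 34,  u(7) = 16.
Since (u(6), u(7)) = (u(0), u(1)) = (34, 16) (two consecutive terms determine the rest), the sequence is periodic with period 6.
(50 - 0) mod 6 = 2, so u(50) = u(2) = 24.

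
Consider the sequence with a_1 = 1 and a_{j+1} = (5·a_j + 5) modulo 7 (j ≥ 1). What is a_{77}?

Computing terms: a_1 = 1,  a_2 = 3,  a_3 = 6,  a_4 = 0,  a_5 = 5,  a_6 = 2,  a_7 = 1.
Since a_7 = a_1 = 1, the sequence is periodic with period 6.
So a_{77} = a_{1 + ((77-1) mod 6)} = a_5 = 5.

5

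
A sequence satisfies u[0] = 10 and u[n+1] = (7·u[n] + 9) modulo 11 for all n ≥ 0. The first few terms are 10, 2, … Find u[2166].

6

u[0] = 10,  u[1] = 2,  u[2] = 1,  u[3] = 5,  u[4] = 0,  u[5] = 9,  u[6] = 6,  u[7] = 7,  u[8] = 3,  u[9] = 8,  u[10] = 10.
The sequence repeats with period 10.
(2166 - 0) mod 10 = 6, so u[2166] = u[6] = 6.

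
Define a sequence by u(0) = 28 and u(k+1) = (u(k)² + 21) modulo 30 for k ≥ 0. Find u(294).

22

Listing terms: u(0) = 28,  u(1) = 25,  u(2) = 16,  u(3) = 7,  u(4) = 10,  u(5) = 1,  u(6) = 22,  u(7) = 25.
Since u(7) = u(1) = 25, the sequence is eventually periodic: after a pre-period of length 1 it cycles with period 6.
For k ≥ 1, u(k) depends only on (k - 1) mod 6. (294 - 1) mod 6 = 5, so u(294) = u(6) = 22.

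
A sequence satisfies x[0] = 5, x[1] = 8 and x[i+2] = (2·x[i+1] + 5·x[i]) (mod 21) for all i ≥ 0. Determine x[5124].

We have x[0] = 5,  x[1] = 8,  x[2] = 20,  x[3] = 17,  x[4] = 8,  x[5] = 17,  x[6] = 11,  x[7] = 2,  x[8] = 17,  x[9] = 2,  x[10] = 5,  x[11] = 20,  x[12] = 2,  x[13] = 20,  x[14] = 8,  x[15] = 11,  x[16] = 20,  x[17] = 11,  x[18] = 17,  x[19] = 5,  x[20] = 11,  x[21] = 5,  x[22] = 2,  x[23] = 8,  x[24] = 5,  x[25] = 8.
Since (x[24], x[25]) = (x[0], x[1]) = (5, 8) (two consecutive terms determine the rest), the sequence is periodic with period 24.
So x[5124] = x[0 + ((5124-0) mod 24)] = x[12] = 2.

2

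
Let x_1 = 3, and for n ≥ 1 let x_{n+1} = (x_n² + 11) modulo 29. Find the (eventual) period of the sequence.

Listing terms: x_1 = 3; x_2 = 20; x_3 = 5; x_4 = 7; x_5 = 2; x_6 = 15; x_7 = 4; x_8 = 27; x_9 = 15.
Since x_9 = x_6 = 15, the sequence is eventually periodic: after a pre-period of length 5 it cycles with period 3.

3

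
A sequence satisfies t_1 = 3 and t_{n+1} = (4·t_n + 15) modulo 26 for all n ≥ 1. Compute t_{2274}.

23

We have t_1 = 3,  t_2 = 1,  t_3 = 19,  t_4 = 13,  t_5 = 15,  t_6 = 23,  t_7 = 3.
Since t_7 = t_1 = 3, the sequence is periodic with period 6.
(2274 - 1) mod 6 = 5, so t_{2274} = t_6 = 23.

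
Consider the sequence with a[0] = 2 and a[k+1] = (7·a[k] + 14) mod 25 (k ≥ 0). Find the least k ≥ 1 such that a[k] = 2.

Listing terms: a[0] = 2, a[1] = 3, a[2] = 10, a[3] = 9, a[4] = 2.
The sequence repeats with period 4.
The value 2 next appears (with k ≥ 1) at a[4].

4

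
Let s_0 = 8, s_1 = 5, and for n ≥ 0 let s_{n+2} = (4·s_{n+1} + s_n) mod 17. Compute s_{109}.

s_0 = 8, s_1 = 5, s_2 = 11, s_3 = 15, s_4 = 3, s_5 = 10, s_6 = 9, s_7 = 12, s_8 = 6, s_9 = 2, s_{10} = 14, s_{11} = 7, s_{12} = 8, s_{13} = 5.
The sequence repeats with period 12.
(109 - 0) mod 12 = 1, so s_{109} = s_1 = 5.

5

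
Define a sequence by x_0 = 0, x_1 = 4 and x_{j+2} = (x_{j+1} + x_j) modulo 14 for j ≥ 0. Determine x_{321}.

Listing terms: x_0 = 0,  x_1 = 4,  x_2 = 4,  x_3 = 8,  x_4 = 12,  x_5 = 6,  x_6 = 4,  x_7 = 10,  x_8 = 0,  x_9 = 10,  x_{10} = 10,  x_{11} = 6,  x_{12} = 2,  x_{13} = 8,  x_{14} = 10,  x_{15} = 4,  x_{16} = 0,  x_{17} = 4.
Since (x_{16}, x_{17}) = (x_0, x_1) = (0, 4) (two consecutive terms determine the rest), the sequence is periodic with period 16.
So x_{321} = x_{0 + ((321-0) mod 16)} = x_1 = 4.

4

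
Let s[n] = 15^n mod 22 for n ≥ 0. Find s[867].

5

Listing terms: s[0] = 1, s[1] = 15, s[2] = 5, s[3] = 9, s[4] = 3, s[5] = 1.
Since s[5] = s[0] = 1, the sequence is periodic with period 5.
(867 - 0) mod 5 = 2, so s[867] = s[2] = 5.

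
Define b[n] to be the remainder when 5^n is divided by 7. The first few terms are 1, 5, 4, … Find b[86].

b[0] = 1, b[1] = 5, b[2] = 4, b[3] = 6, b[4] = 2, b[5] = 3, b[6] = 1.
The sequence repeats with period 6.
So b[86] = b[0 + ((86-0) mod 6)] = b[2] = 4.

4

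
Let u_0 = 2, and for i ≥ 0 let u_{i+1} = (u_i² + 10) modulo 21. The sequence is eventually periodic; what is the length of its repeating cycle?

We have u_0 = 2; u_1 = 14; u_2 = 17; u_3 = 5; u_4 = 14.
Since u_4 = u_1 = 14, the sequence is eventually periodic: after a pre-period of length 1 it cycles with period 3.

3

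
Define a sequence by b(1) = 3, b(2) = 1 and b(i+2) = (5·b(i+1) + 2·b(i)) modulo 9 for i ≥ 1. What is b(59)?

Computing terms: b(1) = 3, b(2) = 1, b(3) = 2, b(4) = 3, b(5) = 1.
The sequence repeats with period 3.
(59 - 1) mod 3 = 1, so b(59) = b(2) = 1.

1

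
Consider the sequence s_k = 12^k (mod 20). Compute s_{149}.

12

Listing terms: s_0 = 1,  s_1 = 12,  s_2 = 4,  s_3 = 8,  s_4 = 16,  s_5 = 12.
Since s_5 = s_1 = 12, the sequence is eventually periodic: after a pre-period of length 1 it cycles with period 4.
For k ≥ 1, s_k depends only on (k - 1) mod 4. (149 - 1) mod 4 = 0, so s_{149} = s_1 = 12.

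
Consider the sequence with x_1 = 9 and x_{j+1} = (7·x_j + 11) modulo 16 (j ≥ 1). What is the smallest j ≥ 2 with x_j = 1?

3

x_1 = 9, x_2 = 10, x_3 = 1, x_4 = 2, x_5 = 9.
Since x_5 = x_1 = 9, the sequence is periodic with period 4.
The value 1 first appears (with j ≥ 2) at x_3.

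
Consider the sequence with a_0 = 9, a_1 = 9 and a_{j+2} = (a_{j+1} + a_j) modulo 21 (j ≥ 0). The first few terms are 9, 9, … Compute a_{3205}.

9

a_0 = 9,  a_1 = 9,  a_2 = 18,  a_3 = 6,  a_4 = 3,  a_5 = 9,  a_6 = 12,  a_7 = 0,  a_8 = 12,  a_9 = 12,  a_{10} = 3,  a_{11} = 15,  a_{12} = 18,  a_{13} = 12,  a_{14} = 9,  a_{15} = 0,  a_{16} = 9,  a_{17} = 9.
Since (a_{16}, a_{17}) = (a_0, a_1) = (9, 9) (two consecutive terms determine the rest), the sequence is periodic with period 16.
(3205 - 0) mod 16 = 5, so a_{3205} = a_5 = 9.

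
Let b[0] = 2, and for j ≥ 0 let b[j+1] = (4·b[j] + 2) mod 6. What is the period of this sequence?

Listing terms: b[0] = 2, b[1] = 4, b[2] = 0, b[3] = 2.
The sequence repeats with period 3.

3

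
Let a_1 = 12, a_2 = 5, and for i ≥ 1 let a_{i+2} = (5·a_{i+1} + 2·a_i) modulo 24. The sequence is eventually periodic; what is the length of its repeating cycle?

6

a_1 = 12,  a_2 = 5,  a_3 = 1,  a_4 = 15,  a_5 = 5,  a_6 = 7,  a_7 = 21,  a_8 = 23,  a_9 = 13,  a_{10} = 15,  a_{11} = 5.
Since (a_{10}, a_{11}) = (a_4, a_5) = (15, 5) (two consecutive terms determine the rest), the sequence is eventually periodic: after a pre-period of length 3 it cycles with period 6.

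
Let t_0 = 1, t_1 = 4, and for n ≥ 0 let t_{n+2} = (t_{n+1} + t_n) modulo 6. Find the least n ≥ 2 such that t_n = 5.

We have t_0 = 1; t_1 = 4; t_2 = 5; t_3 = 3; t_4 = 2; t_5 = 5; t_6 = 1; t_7 = 0; t_8 = 1; t_9 = 1; t_{10} = 2; t_{11} = 3; t_{12} = 5; t_{13} = 2; t_{14} = 1; t_{15} = 3; t_{16} = 4; t_{17} = 1; t_{18} = 5; t_{19} = 0; t_{20} = 5; t_{21} = 5; t_{22} = 4; t_{23} = 3; t_{24} = 1; t_{25} = 4.
The sequence repeats with period 24.
The value 5 first appears (with n ≥ 2) at t_2.

2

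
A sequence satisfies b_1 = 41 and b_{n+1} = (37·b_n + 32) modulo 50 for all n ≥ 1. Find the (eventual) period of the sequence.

20

b_1 = 41, b_2 = 49, b_3 = 45, b_4 = 47, b_5 = 21, b_6 = 9, b_7 = 15, b_8 = 37, b_9 = 1, b_{10} = 19, b_{11} = 35, b_{12} = 27, b_{13} = 31, b_{14} = 29, b_{15} = 5, b_{16} = 17, b_{17} = 11, b_{18} = 39, b_{19} = 25, b_{20} = 7, b_{21} = 41.
Since b_{21} = b_1 = 41, the sequence is periodic with period 20.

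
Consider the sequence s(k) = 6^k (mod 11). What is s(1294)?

Computing terms: s(0) = 1; s(1) = 6; s(2) = 3; s(3) = 7; s(4) = 9; s(5) = 10; s(6) = 5; s(7) = 8; s(8) = 4; s(9) = 2; s(10) = 1.
Since s(10) = s(0) = 1, the sequence is periodic with period 10.
(1294 - 0) mod 10 = 4, so s(1294) = s(4) = 9.

9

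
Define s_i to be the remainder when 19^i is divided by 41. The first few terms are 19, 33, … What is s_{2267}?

s_1 = 19, s_2 = 33, s_3 = 12, s_4 = 23, s_5 = 27, s_6 = 21, s_7 = 30, s_8 = 37, s_9 = 6, s_{10} = 32, s_{11} = 34, s_{12} = 31, s_{13} = 15, s_{14} = 39, s_{15} = 3, s_{16} = 16, s_{17} = 17, s_{18} = 36, s_{19} = 28, s_{20} = 40, s_{21} = 22, s_{22} = 8, s_{23} = 29, s_{24} = 18, s_{25} = 14, s_{26} = 20, s_{27} = 11, s_{28} = 4, s_{29} = 35, s_{30} = 9, s_{31} = 7, s_{32} = 10, s_{33} = 26, s_{34} = 2, s_{35} = 38, s_{36} = 25, s_{37} = 24, s_{38} = 5, s_{39} = 13, s_{40} = 1, s_{41} = 19.
The sequence repeats with period 40.
So s_{2267} = s_{1 + ((2267-1) mod 40)} = s_{27} = 11.

11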